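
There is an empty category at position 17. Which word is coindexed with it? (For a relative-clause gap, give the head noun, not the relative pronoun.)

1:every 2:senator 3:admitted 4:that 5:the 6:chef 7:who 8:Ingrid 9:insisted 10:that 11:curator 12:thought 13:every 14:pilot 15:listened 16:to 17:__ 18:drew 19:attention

6

The gap at 17 is the prepositional object of "listened", inside a relative clause.
The relative pronoun is "who" (word 7); it is bound by the head noun immediately before it.
Its filler is the head noun "chef", at word 6.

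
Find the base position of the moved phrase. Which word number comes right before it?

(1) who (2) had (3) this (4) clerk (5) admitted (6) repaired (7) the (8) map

5

The displaced element is "who" (word 1).
It is linked across 1 clause boundary (Ø).
It functions as the subject of "repaired", so the gap sits immediately after word 5 ("admitted").
Base order: This clerk had admitted that who repaired the map.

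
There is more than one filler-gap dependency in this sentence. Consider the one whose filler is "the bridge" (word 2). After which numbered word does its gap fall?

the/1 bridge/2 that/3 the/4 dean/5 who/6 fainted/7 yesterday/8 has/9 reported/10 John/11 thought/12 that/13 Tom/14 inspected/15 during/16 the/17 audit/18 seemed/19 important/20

15

The displaced element is "the bridge" (word 2).
It is linked across 2 clause boundaries (Ø → that).
It functions as the direct object of "inspected", so the gap sits immediately after word 15 ("inspected").
Base order: The dean who fainted yesterday has reported John thought that Tom inspected the bridge during the audit.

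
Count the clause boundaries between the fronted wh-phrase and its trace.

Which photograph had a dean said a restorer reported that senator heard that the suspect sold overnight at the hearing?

"which photograph" is extracted from the object of "sold".
Boundaries crossed, outermost first: [Ø], [Ø], [that] — 3 in total.

3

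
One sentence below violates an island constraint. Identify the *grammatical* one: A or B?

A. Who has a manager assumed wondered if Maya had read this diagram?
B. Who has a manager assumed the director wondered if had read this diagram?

A

In B, the wh-phrase is extracted from inside a wh-island (introduced by "if"), which blocks movement.
In A, the extraction path crosses only that-complement boundaries, which are transparent.
So A is grammatical.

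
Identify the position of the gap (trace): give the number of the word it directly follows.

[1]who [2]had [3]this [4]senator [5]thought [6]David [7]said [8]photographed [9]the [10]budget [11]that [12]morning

7

The displaced element is "who" (word 1).
It is linked across 2 clause boundaries (Ø → Ø).
It functions as the subject of "photographed", so the gap sits immediately after word 7 ("said").
Base order: This senator had thought David said that who photographed the budget that morning.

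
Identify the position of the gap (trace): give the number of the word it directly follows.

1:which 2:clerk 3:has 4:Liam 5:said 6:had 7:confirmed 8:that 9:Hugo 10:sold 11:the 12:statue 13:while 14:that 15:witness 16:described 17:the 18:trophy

5

The displaced element is "which clerk" (word 2).
It is linked across 1 clause boundary (Ø).
It functions as the subject of "confirmed", so the gap sits immediately after word 5 ("said").
Base order: Liam has said that which clerk had confirmed that Hugo sold the statue while that witness described the trophy.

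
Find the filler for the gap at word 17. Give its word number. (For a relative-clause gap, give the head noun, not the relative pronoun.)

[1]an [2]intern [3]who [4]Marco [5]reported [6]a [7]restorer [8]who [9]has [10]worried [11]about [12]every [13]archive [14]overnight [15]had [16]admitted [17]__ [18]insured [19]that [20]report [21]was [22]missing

2

The gap at 17 is the subject of "insured", inside a relative clause.
The relative pronoun is "who" (word 3); it is bound by the head noun immediately before it.
Its filler is the head noun "intern", at word 2.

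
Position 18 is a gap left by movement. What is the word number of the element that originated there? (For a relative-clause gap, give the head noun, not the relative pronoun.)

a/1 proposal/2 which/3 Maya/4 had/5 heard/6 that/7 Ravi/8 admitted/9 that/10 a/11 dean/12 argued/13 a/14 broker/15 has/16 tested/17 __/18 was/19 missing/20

The gap at 18 is the object of "tested", inside a relative clause.
The relative pronoun is "which" (word 3); it is bound by the head noun immediately before it.
Its filler is the head noun "proposal", at word 2.

2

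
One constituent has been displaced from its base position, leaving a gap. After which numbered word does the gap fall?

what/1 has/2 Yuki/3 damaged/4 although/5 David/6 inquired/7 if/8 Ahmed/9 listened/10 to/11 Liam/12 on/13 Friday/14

The displaced element is "what" (word 1).
It functions as the direct object of "damaged", so the gap sits immediately after word 4 ("damaged").
Base order: Yuki has damaged what although David inquired if Ahmed listened to Liam on Friday.

4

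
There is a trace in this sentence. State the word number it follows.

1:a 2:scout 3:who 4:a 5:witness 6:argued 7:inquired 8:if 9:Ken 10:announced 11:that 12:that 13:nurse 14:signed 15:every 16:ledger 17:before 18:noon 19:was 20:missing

The displaced element is "a scout" (word 2).
It is linked across 1 clause boundary (Ø).
It functions as the subject of "inquired", so the gap sits immediately after word 6 ("argued").
Base order: A witness argued that a scout inquired if Ken announced that that nurse signed every ledger before noon.

6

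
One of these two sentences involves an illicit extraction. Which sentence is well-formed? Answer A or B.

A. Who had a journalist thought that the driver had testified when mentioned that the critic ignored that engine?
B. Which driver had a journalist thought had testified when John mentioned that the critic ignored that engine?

In A, the wh-phrase is extracted from inside an adjunct island (introduced by "when"), which blocks movement.
In B, the extraction path crosses only that-complement boundaries, which are transparent.
So B is grammatical.

B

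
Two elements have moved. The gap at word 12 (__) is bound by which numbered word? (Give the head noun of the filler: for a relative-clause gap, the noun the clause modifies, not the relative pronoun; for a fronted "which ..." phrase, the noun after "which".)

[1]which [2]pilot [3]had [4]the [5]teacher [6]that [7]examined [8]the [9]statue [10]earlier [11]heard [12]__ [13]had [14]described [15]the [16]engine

2

The marked gap is the subject of "described".
Its filler is the fronted wh-phrase "which pilot", at word 2.
(The other dependency links word 5 to a gap after word 6.)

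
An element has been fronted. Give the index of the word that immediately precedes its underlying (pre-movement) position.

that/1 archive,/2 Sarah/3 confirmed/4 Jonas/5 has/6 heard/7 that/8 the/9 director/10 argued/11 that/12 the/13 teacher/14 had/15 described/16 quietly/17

16

The displaced element is "that archive" (word 2).
It is linked across 3 clause boundaries (Ø → that → that).
It functions as the direct object of "described", so the gap sits immediately after word 16 ("described").
Base order: Sarah confirmed Jonas has heard that the director argued that the teacher had described that archive quietly.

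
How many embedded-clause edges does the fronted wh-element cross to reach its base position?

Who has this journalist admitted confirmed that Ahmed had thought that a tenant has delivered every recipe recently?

1

"who" is extracted from the subject of "confirmed".
Boundaries crossed, outermost first: [Ø] — 1 in total.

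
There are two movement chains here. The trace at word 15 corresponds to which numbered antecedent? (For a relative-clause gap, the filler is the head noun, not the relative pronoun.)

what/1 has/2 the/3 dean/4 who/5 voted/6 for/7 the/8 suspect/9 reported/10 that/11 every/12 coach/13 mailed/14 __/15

1

The marked gap is the direct object of "mailed".
Its filler is the fronted wh-phrase "what", at word 1.
(The other dependency links word 4 to a gap after word 5.)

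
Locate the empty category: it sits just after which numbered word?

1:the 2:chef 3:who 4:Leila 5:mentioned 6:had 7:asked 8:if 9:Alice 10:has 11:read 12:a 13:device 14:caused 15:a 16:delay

The displaced element is "the chef" (word 2).
It is linked across 1 clause boundary (Ø).
It functions as the subject of "asked", so the gap sits immediately after word 5 ("mentioned").
Base order: Leila mentioned that the chef had asked if Alice has read a device.

5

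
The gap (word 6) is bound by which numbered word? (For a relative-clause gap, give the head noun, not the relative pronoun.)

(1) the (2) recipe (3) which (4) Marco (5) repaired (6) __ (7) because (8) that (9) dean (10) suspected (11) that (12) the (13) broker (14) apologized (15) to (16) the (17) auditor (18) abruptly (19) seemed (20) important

The gap at 6 is the object of "repaired", inside a relative clause.
The relative pronoun is "which" (word 3); it is bound by the head noun immediately before it.
Its filler is the head noun "recipe", at word 2.

2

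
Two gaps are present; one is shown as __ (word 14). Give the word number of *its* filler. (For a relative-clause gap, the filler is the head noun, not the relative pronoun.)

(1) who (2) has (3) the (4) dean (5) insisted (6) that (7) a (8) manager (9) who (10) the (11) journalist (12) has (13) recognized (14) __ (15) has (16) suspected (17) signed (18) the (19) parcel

The marked gap is inside the relative clause, the direct object of "recognized".
Its filler is the head noun "manager" (via "who"), at word 8.
(The other dependency links word 1 to a gap after word 16.)

8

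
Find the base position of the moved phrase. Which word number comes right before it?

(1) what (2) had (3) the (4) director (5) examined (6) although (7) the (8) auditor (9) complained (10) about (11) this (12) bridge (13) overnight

The displaced element is "what" (word 1).
It functions as the direct object of "examined", so the gap sits immediately after word 5 ("examined").
Base order: The director had examined what although the auditor complained about this bridge overnight.

5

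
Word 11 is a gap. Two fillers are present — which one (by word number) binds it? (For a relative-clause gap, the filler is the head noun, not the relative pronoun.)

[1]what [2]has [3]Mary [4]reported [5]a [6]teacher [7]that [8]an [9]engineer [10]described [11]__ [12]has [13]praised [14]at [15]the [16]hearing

6

The marked gap is inside the relative clause, the direct object of "described".
Its filler is the head noun "teacher" (via "that"), at word 6.
(The other dependency links word 1 to a gap after word 13.)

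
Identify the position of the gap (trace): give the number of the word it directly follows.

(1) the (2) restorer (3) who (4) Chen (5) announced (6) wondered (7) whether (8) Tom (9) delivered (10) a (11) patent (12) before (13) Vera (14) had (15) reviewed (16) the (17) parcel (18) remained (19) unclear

The displaced element is "the restorer" (word 2).
It is linked across 1 clause boundary (Ø).
It functions as the subject of "wondered", so the gap sits immediately after word 5 ("announced").
Base order: Chen announced the restorer wondered whether Tom delivered a patent before Vera had reviewed the parcel.

5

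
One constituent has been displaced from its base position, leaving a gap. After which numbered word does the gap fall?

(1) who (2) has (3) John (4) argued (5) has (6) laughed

4

The displaced element is "who" (word 1).
It is linked across 1 clause boundary (Ø).
It functions as the subject of "laughed", so the gap sits immediately after word 4 ("argued").
Base order: John has argued that who has laughed.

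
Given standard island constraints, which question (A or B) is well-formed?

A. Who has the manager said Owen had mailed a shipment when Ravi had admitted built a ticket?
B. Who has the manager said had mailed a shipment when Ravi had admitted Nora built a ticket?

B

In A, the wh-phrase is extracted from inside an adjunct island (introduced by "when"), which blocks movement.
In B, the extraction path crosses only that-complement boundaries, which are transparent.
So B is grammatical.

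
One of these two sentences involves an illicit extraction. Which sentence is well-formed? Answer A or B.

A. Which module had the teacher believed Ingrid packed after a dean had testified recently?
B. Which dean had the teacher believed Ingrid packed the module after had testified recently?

A

In B, the wh-phrase is extracted from inside an adjunct island (introduced by "after"), which blocks movement.
In A, the extraction path crosses only that-complement boundaries, which are transparent.
So A is grammatical.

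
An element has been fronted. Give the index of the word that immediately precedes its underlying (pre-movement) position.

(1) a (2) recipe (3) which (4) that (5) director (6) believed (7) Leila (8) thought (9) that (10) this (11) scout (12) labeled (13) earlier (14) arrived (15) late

The displaced element is "a recipe" (word 2).
It is linked across 2 clause boundaries (Ø → that).
It functions as the direct object of "labeled", so the gap sits immediately after word 12 ("labeled").
Base order: That director believed Leila thought that this scout labeled a recipe earlier.

12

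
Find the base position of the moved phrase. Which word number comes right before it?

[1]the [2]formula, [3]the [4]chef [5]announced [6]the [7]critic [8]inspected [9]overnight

8

The displaced element is "the formula" (word 2).
It is linked across 1 clause boundary (Ø).
It functions as the direct object of "inspected", so the gap sits immediately after word 8 ("inspected").
Base order: The chef announced the critic inspected the formula overnight.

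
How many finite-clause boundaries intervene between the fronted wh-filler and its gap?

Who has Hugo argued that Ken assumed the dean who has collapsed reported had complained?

3

"who" is extracted from the subject of "complained".
Boundaries crossed, outermost first: [that], [Ø], [Ø] — 3 in total.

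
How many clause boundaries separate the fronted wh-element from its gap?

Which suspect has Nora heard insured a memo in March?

"which suspect" is extracted from the subject of "insured".
Boundaries crossed, outermost first: [Ø] — 1 in total.

1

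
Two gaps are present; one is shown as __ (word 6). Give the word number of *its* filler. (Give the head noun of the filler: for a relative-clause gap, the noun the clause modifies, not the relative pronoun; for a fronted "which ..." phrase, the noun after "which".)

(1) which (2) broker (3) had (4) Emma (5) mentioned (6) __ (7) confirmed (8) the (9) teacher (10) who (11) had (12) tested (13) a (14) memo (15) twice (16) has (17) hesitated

The marked gap is the subject of "confirmed".
Its filler is the fronted wh-phrase "which broker", at word 2.
(The other dependency links word 9 to a gap after word 10.)

2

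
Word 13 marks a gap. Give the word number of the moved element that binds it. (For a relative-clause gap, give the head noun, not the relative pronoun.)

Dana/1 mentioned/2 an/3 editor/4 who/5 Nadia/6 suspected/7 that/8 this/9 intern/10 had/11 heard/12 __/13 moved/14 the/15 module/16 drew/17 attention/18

4

The gap at 13 is the subject of "moved", inside a relative clause.
The relative pronoun is "who" (word 5); it is bound by the head noun immediately before it.
Its filler is the head noun "editor", at word 4.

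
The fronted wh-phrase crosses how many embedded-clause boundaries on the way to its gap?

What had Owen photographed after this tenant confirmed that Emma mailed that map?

0

"what" originates inside the matrix clause — no clause boundary is crossed.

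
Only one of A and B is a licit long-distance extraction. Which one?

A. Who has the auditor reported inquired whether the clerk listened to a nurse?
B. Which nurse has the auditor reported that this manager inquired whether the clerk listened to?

A

In B, the wh-phrase is extracted from inside a wh-island (introduced by "whether"), which blocks movement.
In A, the extraction path crosses only that-complement boundaries, which are transparent.
So A is grammatical.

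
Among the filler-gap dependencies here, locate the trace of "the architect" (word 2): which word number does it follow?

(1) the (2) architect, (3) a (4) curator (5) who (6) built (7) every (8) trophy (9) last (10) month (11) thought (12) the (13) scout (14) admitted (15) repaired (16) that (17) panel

14

The displaced element is "the architect" (word 2).
It is linked across 2 clause boundaries (Ø → Ø).
It functions as the subject of "repaired", so the gap sits immediately after word 14 ("admitted").
Base order: A curator who built every trophy last month thought the scout admitted the architect repaired that panel.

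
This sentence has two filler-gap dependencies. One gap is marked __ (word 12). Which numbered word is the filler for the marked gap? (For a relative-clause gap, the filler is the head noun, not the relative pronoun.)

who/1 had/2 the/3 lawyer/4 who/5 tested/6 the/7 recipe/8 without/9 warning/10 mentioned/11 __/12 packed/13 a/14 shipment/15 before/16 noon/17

The marked gap is the subject of "packed".
Its filler is the fronted wh-phrase "who", at word 1.
(The other dependency links word 4 to a gap after word 5.)

1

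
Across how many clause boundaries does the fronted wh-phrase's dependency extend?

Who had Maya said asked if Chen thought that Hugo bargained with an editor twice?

"who" is extracted from the subject of "asked".
Boundaries crossed, outermost first: [Ø] — 1 in total.

1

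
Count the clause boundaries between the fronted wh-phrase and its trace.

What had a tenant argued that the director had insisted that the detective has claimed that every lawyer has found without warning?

"what" is extracted from the object of "found".
Boundaries crossed, outermost first: [that], [that], [that] — 3 in total.

3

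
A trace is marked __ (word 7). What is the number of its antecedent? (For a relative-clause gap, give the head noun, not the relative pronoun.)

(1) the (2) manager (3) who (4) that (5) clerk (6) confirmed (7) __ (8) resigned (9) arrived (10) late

2

The gap at 7 is the subject of "resigned", inside a relative clause.
The relative pronoun is "who" (word 3); it is bound by the head noun immediately before it.
Its filler is the head noun "manager", at word 2.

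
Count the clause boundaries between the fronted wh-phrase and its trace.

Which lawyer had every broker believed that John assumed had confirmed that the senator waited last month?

2

"which lawyer" is extracted from the subject of "confirmed".
Boundaries crossed, outermost first: [that], [Ø] — 2 in total.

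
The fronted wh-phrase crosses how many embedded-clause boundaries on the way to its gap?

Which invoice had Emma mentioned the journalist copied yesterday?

"which invoice" is extracted from the object of "copied".
Boundaries crossed, outermost first: [Ø] — 1 in total.

1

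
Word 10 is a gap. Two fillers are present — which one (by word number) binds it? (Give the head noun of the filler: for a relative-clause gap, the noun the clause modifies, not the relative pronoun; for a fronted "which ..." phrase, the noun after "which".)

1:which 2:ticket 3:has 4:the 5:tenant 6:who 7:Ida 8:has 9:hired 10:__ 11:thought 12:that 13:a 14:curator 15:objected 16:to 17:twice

The marked gap is inside the relative clause, the direct object of "hired".
Its filler is the head noun "tenant" (via "who"), at word 5.
(The other dependency links word 2 to a gap after word 16.)

5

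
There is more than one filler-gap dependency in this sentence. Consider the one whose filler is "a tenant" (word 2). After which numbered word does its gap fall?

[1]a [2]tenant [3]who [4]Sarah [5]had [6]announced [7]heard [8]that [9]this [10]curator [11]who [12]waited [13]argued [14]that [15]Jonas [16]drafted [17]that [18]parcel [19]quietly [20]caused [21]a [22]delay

6

The displaced element is "a tenant" (word 2).
It is linked across 1 clause boundary (Ø).
It functions as the subject of "heard", so the gap sits immediately after word 6 ("announced").
Base order: Sarah had announced that a tenant heard that this curator who waited argued that Jonas drafted that parcel quietly.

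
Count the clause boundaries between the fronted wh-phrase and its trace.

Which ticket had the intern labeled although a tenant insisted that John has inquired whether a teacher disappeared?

0

"which ticket" originates inside the matrix clause — no clause boundary is crossed.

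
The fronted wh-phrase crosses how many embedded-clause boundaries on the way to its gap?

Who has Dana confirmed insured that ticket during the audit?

1

"who" is extracted from the subject of "insured".
Boundaries crossed, outermost first: [Ø] — 1 in total.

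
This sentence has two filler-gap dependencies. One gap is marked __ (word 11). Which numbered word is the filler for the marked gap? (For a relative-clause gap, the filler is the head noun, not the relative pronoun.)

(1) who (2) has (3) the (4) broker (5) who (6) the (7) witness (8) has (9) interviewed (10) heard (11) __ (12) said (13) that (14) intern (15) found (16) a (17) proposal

The marked gap is the subject of "said".
Its filler is the fronted wh-phrase "who", at word 1.
(The other dependency links word 4 to a gap after word 9.)

1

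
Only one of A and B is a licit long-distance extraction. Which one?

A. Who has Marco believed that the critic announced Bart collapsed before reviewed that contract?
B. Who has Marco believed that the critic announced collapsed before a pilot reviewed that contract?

B

In A, the wh-phrase is extracted from inside an adjunct island (introduced by "before"), which blocks movement.
In B, the extraction path crosses only that-complement boundaries, which are transparent.
So B is grammatical.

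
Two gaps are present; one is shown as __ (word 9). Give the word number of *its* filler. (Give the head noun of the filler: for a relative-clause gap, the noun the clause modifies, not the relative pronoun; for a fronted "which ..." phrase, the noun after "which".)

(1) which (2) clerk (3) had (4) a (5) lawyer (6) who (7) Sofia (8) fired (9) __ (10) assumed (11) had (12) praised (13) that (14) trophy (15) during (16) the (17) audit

5

The marked gap is inside the relative clause, the direct object of "fired".
Its filler is the head noun "lawyer" (via "who"), at word 5.
(The other dependency links word 2 to a gap after word 10.)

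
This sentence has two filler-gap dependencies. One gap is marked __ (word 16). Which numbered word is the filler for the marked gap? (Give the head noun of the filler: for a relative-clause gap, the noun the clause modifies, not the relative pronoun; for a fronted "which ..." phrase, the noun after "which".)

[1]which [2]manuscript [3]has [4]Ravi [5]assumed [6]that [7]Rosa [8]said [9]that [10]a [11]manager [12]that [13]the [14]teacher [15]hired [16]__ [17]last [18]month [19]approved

The marked gap is inside the relative clause, the direct object of "hired".
Its filler is the head noun "manager" (via "that"), at word 11.
(The other dependency links word 2 to a gap after word 19.)

11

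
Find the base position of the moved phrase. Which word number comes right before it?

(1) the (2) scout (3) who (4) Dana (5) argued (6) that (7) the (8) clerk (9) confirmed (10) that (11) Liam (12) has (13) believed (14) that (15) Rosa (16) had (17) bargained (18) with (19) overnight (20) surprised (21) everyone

The displaced element is "the scout" (word 2).
It is linked across 3 clause boundaries (that → that → that).
It functions as the object of the preposition "with" of "bargained", so the gap sits immediately after word 18 ("with").
Base order: Dana argued that the clerk confirmed that Liam has believed that Rosa had bargained with the scout overnight.

18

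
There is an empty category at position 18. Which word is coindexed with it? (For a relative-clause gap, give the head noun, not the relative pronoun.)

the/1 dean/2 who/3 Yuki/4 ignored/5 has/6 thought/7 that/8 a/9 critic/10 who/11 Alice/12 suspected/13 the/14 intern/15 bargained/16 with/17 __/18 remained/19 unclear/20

10

The gap at 18 is the prepositional object of "bargained", inside a relative clause.
The relative pronoun is "who" (word 11); it is bound by the head noun immediately before it.
Its filler is the head noun "critic", at word 10.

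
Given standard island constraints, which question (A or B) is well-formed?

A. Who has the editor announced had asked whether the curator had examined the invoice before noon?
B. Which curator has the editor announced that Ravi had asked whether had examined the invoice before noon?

A

In B, the wh-phrase is extracted from inside a wh-island (introduced by "whether"), which blocks movement.
In A, the extraction path crosses only that-complement boundaries, which are transparent.
So A is grammatical.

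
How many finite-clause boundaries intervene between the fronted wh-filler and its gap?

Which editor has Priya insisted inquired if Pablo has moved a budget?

1

"which editor" is extracted from the subject of "inquired".
Boundaries crossed, outermost first: [Ø] — 1 in total.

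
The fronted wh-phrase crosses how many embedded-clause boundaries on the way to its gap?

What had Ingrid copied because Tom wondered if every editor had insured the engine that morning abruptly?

"what" originates inside the matrix clause — no clause boundary is crossed.

0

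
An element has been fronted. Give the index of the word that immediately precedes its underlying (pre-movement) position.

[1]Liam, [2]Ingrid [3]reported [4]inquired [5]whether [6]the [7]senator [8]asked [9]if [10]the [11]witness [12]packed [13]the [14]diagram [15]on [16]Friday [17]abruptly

3

The displaced element is "Liam" (word 1).
It is linked across 1 clause boundary (Ø).
It functions as the subject of "inquired", so the gap sits immediately after word 3 ("reported").
Base order: Ingrid reported that Liam inquired whether the senator asked if the witness packed the diagram on Friday abruptly.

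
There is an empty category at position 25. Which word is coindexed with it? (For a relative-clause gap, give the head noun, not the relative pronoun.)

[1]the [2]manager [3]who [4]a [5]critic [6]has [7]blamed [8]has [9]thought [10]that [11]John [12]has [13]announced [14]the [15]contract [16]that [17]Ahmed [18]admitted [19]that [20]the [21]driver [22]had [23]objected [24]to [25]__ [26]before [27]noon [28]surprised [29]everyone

The gap at 25 is the prepositional object of "objected", inside a relative clause.
The relative pronoun is "that" (word 16); it is bound by the head noun immediately before it.
Its filler is the head noun "contract", at word 15.

15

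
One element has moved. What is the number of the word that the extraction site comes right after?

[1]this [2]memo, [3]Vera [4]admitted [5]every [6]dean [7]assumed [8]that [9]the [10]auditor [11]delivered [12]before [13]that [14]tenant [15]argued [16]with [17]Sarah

11

The displaced element is "this memo" (word 2).
It is linked across 2 clause boundaries (Ø → that).
It functions as the direct object of "delivered", so the gap sits immediately after word 11 ("delivered").
Base order: Vera admitted every dean assumed that the auditor delivered this memo before that tenant argued with Sarah.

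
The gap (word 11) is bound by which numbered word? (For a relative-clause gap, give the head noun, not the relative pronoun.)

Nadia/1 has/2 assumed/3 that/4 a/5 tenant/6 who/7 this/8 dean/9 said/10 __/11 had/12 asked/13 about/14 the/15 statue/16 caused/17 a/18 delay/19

6

The gap at 11 is the subject of "asked", inside a relative clause.
The relative pronoun is "who" (word 7); it is bound by the head noun immediately before it.
Its filler is the head noun "tenant", at word 6.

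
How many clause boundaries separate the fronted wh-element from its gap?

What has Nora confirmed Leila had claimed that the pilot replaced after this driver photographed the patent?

"what" is extracted from the object of "replaced".
Boundaries crossed, outermost first: [Ø], [that] — 2 in total.

2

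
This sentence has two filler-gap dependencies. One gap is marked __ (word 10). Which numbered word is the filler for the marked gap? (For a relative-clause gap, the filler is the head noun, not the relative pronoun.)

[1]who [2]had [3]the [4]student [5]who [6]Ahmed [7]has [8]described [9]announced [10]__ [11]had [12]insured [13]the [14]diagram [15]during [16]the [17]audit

1

The marked gap is the subject of "insured".
Its filler is the fronted wh-phrase "who", at word 1.
(The other dependency links word 4 to a gap after word 8.)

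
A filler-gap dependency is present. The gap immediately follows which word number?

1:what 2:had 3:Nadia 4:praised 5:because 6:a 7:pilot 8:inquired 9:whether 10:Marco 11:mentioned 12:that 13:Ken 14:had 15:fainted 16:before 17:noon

The displaced element is "what" (word 1).
It functions as the direct object of "praised", so the gap sits immediately after word 4 ("praised").
Base order: Nadia had praised what because a pilot inquired whether Marco mentioned that Ken had fainted before noon.

4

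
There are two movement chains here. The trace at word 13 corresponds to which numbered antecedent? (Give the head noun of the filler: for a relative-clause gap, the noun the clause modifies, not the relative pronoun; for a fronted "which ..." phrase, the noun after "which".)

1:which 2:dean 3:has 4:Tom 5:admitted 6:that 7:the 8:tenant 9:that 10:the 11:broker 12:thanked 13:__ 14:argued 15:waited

8

The marked gap is inside the relative clause, the direct object of "thanked".
Its filler is the head noun "tenant" (via "that"), at word 8.
(The other dependency links word 2 to a gap after word 14.)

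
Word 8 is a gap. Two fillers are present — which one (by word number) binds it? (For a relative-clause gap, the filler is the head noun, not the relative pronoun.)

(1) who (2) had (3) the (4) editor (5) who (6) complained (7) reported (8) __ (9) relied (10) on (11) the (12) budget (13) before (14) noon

1

The marked gap is the subject of "relied".
Its filler is the fronted wh-phrase "who", at word 1.
(The other dependency links word 4 to a gap after word 5.)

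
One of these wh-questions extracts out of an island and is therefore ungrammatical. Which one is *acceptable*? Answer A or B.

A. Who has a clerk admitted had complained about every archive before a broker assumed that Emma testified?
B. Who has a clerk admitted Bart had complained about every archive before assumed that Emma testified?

In B, the wh-phrase is extracted from inside an adjunct island (introduced by "before"), which blocks movement.
In A, the extraction path crosses only that-complement boundaries, which are transparent.
So A is grammatical.

A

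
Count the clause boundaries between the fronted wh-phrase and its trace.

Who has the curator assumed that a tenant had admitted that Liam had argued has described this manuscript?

"who" is extracted from the subject of "described".
Boundaries crossed, outermost first: [that], [that], [Ø] — 3 in total.

3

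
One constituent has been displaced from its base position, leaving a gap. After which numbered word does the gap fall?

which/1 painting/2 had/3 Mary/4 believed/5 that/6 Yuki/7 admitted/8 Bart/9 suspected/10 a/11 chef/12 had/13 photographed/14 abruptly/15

14

The displaced element is "which painting" (word 2).
It is linked across 3 clause boundaries (that → Ø → Ø).
It functions as the direct object of "photographed", so the gap sits immediately after word 14 ("photographed").
Base order: Mary had believed that Yuki admitted Bart suspected a chef had photographed which painting abruptly.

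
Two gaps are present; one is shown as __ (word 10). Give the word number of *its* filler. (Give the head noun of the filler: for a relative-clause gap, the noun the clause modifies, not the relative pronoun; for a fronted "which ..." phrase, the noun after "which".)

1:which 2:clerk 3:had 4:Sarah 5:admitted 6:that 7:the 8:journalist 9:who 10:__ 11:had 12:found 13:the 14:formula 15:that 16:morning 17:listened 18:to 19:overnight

8

The marked gap is inside the relative clause, the subject of "found".
Its filler is the head noun "journalist" (via "who"), at word 8.
(The other dependency links word 2 to a gap after word 18.)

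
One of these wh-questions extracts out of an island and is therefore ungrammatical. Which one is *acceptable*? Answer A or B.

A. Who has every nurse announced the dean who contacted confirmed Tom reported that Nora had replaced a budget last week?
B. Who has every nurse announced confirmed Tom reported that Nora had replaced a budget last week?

In A, the wh-phrase is extracted from inside a complex-NP island (relative clause) (introduced by "who"), which blocks movement.
In B, the extraction path crosses only that-complement boundaries, which are transparent.
So B is grammatical.

B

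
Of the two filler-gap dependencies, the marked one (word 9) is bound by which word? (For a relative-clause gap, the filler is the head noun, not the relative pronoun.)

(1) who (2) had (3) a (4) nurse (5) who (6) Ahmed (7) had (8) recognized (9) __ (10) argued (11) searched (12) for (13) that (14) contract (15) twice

4

The marked gap is inside the relative clause, the direct object of "recognized".
Its filler is the head noun "nurse" (via "who"), at word 4.
(The other dependency links word 1 to a gap after word 10.)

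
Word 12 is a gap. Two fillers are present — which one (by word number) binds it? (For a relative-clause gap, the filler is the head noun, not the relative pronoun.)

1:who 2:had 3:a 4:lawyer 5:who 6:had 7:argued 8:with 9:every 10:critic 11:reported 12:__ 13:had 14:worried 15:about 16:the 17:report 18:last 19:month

The marked gap is the subject of "worried".
Its filler is the fronted wh-phrase "who", at word 1.
(The other dependency links word 4 to a gap after word 5.)

1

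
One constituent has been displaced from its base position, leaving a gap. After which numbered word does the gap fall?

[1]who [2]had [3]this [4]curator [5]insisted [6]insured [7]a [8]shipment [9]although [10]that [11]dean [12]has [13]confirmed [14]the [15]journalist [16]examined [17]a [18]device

The displaced element is "who" (word 1).
It is linked across 1 clause boundary (Ø).
It functions as the subject of "insured", so the gap sits immediately after word 5 ("insisted").
Base order: This curator had insisted that who insured a shipment although that dean has confirmed the journalist examined a device.

5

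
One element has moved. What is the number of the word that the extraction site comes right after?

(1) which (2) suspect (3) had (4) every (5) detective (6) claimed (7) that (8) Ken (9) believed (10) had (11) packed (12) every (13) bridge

9

The displaced element is "which suspect" (word 2).
It is linked across 2 clause boundaries (that → Ø).
It functions as the subject of "packed", so the gap sits immediately after word 9 ("believed").
Base order: Every detective had claimed that Ken believed that which suspect had packed every bridge.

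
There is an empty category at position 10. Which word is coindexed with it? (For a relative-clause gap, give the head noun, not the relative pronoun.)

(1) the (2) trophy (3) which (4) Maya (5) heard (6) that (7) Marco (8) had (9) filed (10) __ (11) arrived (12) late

The gap at 10 is the object of "filed", inside a relative clause.
The relative pronoun is "which" (word 3); it is bound by the head noun immediately before it.
Its filler is the head noun "trophy", at word 2.

2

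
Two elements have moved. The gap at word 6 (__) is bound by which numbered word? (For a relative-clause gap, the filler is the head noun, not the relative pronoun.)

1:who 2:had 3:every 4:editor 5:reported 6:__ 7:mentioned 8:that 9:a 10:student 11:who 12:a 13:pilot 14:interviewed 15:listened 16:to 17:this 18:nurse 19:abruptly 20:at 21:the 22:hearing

The marked gap is the subject of "mentioned".
Its filler is the fronted wh-phrase "who", at word 1.
(The other dependency links word 10 to a gap after word 14.)

1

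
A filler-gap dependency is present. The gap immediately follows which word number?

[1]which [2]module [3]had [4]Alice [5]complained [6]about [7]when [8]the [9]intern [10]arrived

The displaced element is "which module" (word 2).
It functions as the object of the preposition "about" of "complained", so the gap sits immediately after word 6 ("about").
Base order: Alice had complained about which module when the intern arrived.

6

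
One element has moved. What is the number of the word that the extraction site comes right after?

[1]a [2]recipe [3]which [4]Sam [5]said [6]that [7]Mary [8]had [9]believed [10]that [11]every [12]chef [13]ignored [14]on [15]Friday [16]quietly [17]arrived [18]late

13

The displaced element is "a recipe" (word 2).
It is linked across 2 clause boundaries (that → that).
It functions as the direct object of "ignored", so the gap sits immediately after word 13 ("ignored").
Base order: Sam said that Mary had believed that every chef ignored a recipe on Friday quietly.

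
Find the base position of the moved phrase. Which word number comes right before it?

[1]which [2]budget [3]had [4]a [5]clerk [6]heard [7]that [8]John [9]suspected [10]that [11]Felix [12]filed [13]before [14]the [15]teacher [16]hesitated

12

The displaced element is "which budget" (word 2).
It is linked across 2 clause boundaries (that → that).
It functions as the direct object of "filed", so the gap sits immediately after word 12 ("filed").
Base order: A clerk had heard that John suspected that Felix filed which budget before the teacher hesitated.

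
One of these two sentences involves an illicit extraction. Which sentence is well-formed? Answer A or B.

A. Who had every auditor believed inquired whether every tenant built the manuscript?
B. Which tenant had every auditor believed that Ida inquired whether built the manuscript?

A

In B, the wh-phrase is extracted from inside a wh-island (introduced by "whether"), which blocks movement.
In A, the extraction path crosses only that-complement boundaries, which are transparent.
So A is grammatical.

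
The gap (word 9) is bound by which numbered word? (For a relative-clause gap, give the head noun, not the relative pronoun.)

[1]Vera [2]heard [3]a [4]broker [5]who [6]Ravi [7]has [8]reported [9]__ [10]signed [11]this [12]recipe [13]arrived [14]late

4

The gap at 9 is the subject of "signed", inside a relative clause.
The relative pronoun is "who" (word 5); it is bound by the head noun immediately before it.
Its filler is the head noun "broker", at word 4.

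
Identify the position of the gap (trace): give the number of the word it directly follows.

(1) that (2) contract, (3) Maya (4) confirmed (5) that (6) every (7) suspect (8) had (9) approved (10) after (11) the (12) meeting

9

The displaced element is "that contract" (word 2).
It is linked across 1 clause boundary (that).
It functions as the direct object of "approved", so the gap sits immediately after word 9 ("approved").
Base order: Maya confirmed that every suspect had approved that contract after the meeting.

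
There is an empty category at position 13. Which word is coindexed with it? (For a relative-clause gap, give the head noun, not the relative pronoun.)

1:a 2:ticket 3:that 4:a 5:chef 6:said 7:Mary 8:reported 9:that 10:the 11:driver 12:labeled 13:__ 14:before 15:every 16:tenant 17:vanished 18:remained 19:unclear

2

The gap at 13 is the object of "labeled", inside a relative clause.
The relative pronoun is "that" (word 3); it is bound by the head noun immediately before it.
Its filler is the head noun "ticket", at word 2.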